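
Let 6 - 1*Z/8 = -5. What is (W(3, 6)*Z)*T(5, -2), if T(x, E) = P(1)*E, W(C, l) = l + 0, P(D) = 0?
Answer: 0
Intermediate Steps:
Z = 88 (Z = 48 - 8*(-5) = 48 + 40 = 88)
W(C, l) = l
T(x, E) = 0 (T(x, E) = 0*E = 0)
(W(3, 6)*Z)*T(5, -2) = (6*88)*0 = 528*0 = 0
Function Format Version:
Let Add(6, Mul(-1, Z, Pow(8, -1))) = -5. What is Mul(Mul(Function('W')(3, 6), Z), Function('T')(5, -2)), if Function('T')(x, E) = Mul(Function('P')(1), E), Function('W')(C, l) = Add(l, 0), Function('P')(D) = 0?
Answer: 0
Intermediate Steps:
Z = 88 (Z = Add(48, Mul(-8, -5)) = Add(48, 40) = 88)
Function('W')(C, l) = l
Function('T')(x, E) = 0 (Function('T')(x, E) = Mul(0, E) = 0)
Mul(Mul(Function('W')(3, 6), Z), Function('T')(5, -2)) = Mul(Mul(6, 88), 0) = Mul(528, 0) = 0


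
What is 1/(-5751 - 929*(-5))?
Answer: -1/1106 ≈ -0.00090416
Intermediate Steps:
1/(-5751 - 929*(-5)) = 1/(-5751 + 4645) = 1/(-1106) = -1/1106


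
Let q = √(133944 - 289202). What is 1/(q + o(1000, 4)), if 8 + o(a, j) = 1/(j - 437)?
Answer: -1500345/29121173387 - 187489*I*√155258/29121173387 ≈ -5.1521e-5 - 0.0025368*I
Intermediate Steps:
o(a, j) = -8 + 1/(-437 + j) (o(a, j) = -8 + 1/(j - 437) = -8 + 1/(-437 + j))
q = I*√155258 (q = √(-155258) = I*√155258 ≈ 394.03*I)
1/(q + o(1000, 4)) = 1/(I*√155258 + (3497 - 8*4)/(-437 + 4)) = 1/(I*√155258 + (3497 - 32)/(-433)) = 1/(I*√155258 - 1/433*3465) = 1/(I*√155258 - 3465/433) = 1/(-3465/433 + I*√155258)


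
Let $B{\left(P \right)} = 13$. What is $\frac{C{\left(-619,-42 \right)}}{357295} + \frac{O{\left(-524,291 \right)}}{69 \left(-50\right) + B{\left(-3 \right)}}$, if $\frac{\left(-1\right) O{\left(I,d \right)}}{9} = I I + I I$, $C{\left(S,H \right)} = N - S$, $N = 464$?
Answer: $\frac{92941426149}{64632785} \approx 1438.0$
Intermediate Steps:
$C{\left(S,H \right)} = 464 - S$
$O{\left(I,d \right)} = - 18 I^{2}$ ($O{\left(I,d \right)} = - 9 \left(I I + I I\right) = - 9 \left(I^{2} + I^{2}\right) = - 9 \cdot 2 I^{2} = - 18 I^{2}$)
$\frac{C{\left(-619,-42 \right)}}{357295} + \frac{O{\left(-524,291 \right)}}{69 \left(-50\right) + B{\left(-3 \right)}} = \frac{464 - -619}{357295} + \frac{\left(-18\right) \left(-524\right)^{2}}{69 \left(-50\right) + 13} = \left(464 + 619\right) \frac{1}{357295} + \frac{\left(-18\right) 274576}{-3450 + 13} = 1083 \cdot \frac{1}{357295} - \frac{4942368}{-3437} = \frac{57}{18805} - - \frac{4942368}{3437} = \frac{57}{18805} + \frac{4942368}{3437} = \frac{92941426149}{64632785}$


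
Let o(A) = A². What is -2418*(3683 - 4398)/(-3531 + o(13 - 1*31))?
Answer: -576290/1069 ≈ -539.09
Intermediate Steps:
-2418*(3683 - 4398)/(-3531 + o(13 - 1*31)) = -2418*(3683 - 4398)/(-3531 + (13 - 1*31)²) = -2418*(-715/(-3531 + (13 - 31)²)) = -2418*(-715/(-3531 + (-18)²)) = -2418*(-715/(-3531 + 324)) = -2418/((-3207*(-1/715))) = -2418/3207/715 = -2418*715/3207 = -576290/1069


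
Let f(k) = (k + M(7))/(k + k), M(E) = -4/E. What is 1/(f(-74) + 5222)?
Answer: 518/2705257 ≈ 0.00019148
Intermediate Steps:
f(k) = (-4/7 + k)/(2*k) (f(k) = (k - 4/7)/(k + k) = (k - 4*1/7)/((2*k)) = (k - 4/7)*(1/(2*k)) = (-4/7 + k)*(1/(2*k)) = (-4/7 + k)/(2*k))
1/(f(-74) + 5222) = 1/((1/14)*(-4 + 7*(-74))/(-74) + 5222) = 1/((1/14)*(-1/74)*(-4 - 518) + 5222) = 1/((1/14)*(-1/74)*(-522) + 5222) = 1/(261/518 + 5222) = 1/(2705257/518) = 518/2705257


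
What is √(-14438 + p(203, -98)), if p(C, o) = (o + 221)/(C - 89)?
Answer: I*√20846914/38 ≈ 120.15*I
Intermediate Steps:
p(C, o) = (221 + o)/(-89 + C)
√(-14438 + p(203, -98)) = √(-14438 + (221 - 98)/(-89 + 203)) = √(-14438 + 123/114) = √(-14438 + (1/114)*123) = √(-14438 + 41/38) = √(-548603/38) = I*√20846914/38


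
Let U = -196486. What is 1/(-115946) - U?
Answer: 22781765755/115946 ≈ 1.9649e+5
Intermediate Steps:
1/(-115946) - U = 1/(-115946) - 1*(-196486) = -1/115946 + 196486 = 22781765755/115946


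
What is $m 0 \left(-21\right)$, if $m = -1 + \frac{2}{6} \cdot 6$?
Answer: $0$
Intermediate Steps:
$m = 1$ ($m = -1 + 2 \cdot \frac{1}{6} \cdot 6 = -1 + \frac{1}{3} \cdot 6 = -1 + 2 = 1$)
$m 0 \left(-21\right) = 1 \cdot 0 \left(-21\right) = 0 \left(-21\right) = 0$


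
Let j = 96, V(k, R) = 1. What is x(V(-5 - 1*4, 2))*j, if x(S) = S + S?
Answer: 192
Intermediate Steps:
x(S) = 2*S
x(V(-5 - 1*4, 2))*j = (2*1)*96 = 2*96 = 192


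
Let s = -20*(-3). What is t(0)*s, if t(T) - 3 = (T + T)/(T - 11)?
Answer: 180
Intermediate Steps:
t(T) = 3 + 2*T/(-11 + T) (t(T) = 3 + (T + T)/(T - 11) = 3 + (2*T)/(-11 + T) = 3 + 2*T/(-11 + T))
s = 60
t(0)*s = ((-33 + 5*0)/(-11 + 0))*60 = ((-33 + 0)/(-11))*60 = -1/11*(-33)*60 = 3*60 = 180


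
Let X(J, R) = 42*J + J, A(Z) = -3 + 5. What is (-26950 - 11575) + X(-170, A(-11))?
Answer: -45835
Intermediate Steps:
A(Z) = 2
X(J, R) = 43*J
(-26950 - 11575) + X(-170, A(-11)) = (-26950 - 11575) + 43*(-170) = -38525 - 7310 = -45835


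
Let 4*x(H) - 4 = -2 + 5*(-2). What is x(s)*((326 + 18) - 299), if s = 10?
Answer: -90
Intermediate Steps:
x(H) = -2 (x(H) = 1 + (-2 + 5*(-2))/4 = 1 + (-2 - 10)/4 = 1 + (¼)*(-12) = 1 - 3 = -2)
x(s)*((326 + 18) - 299) = -2*((326 + 18) - 299) = -2*(344 - 299) = -2*45 = -90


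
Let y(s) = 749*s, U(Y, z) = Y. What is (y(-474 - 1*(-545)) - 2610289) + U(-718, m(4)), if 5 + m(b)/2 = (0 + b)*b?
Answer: -2557828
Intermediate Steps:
m(b) = -10 + 2*b**2 (m(b) = -10 + 2*((0 + b)*b) = -10 + 2*(b*b) = -10 + 2*b**2)
(y(-474 - 1*(-545)) - 2610289) + U(-718, m(4)) = (749*(-474 - 1*(-545)) - 2610289) - 718 = (749*(-474 + 545) - 2610289) - 718 = (749*71 - 2610289) - 718 = (53179 - 2610289) - 718 = -2557110 - 718 = -2557828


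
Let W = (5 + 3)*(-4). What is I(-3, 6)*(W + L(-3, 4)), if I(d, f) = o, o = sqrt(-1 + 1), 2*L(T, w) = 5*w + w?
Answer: 0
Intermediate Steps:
W = -32 (W = 8*(-4) = -32)
L(T, w) = 3*w (L(T, w) = (5*w + w)/2 = (6*w)/2 = 3*w)
o = 0 (o = sqrt(0) = 0)
I(d, f) = 0
I(-3, 6)*(W + L(-3, 4)) = 0*(-32 + 3*4) = 0*(-32 + 12) = 0*(-20) = 0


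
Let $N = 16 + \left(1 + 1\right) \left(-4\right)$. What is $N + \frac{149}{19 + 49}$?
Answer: $\frac{693}{68} \approx 10.191$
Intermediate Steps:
$N = 8$ ($N = 16 + 2 \left(-4\right) = 16 - 8 = 8$)
$N + \frac{149}{19 + 49} = 8 + \frac{149}{19 + 49} = 8 + \frac{149}{68} = \frac{693}{68}$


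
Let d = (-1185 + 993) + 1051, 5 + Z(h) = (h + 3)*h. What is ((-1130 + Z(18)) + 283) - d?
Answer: -1333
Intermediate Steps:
Z(h) = -5 + h*(3 + h) (Z(h) = -5 + (h + 3)*h = -5 + (3 + h)*h = -5 + h*(3 + h))
d = 859 (d = -192 + 1051 = 859)
((-1130 + Z(18)) + 283) - d = ((-1130 + (-5 + 18**2 + 3*18)) + 283) - 1*859 = ((-1130 + (-5 + 324 + 54)) + 283) - 859 = ((-1130 + 373) + 283) - 859 = (-757 + 283) - 859 = -474 - 859 = -1333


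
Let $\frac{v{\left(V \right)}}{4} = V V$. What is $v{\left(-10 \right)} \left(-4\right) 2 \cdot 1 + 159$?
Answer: $-3041$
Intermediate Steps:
$v{\left(V \right)} = 4 V^{2}$ ($v{\left(V \right)} = 4 V V = 4 V^{2}$)
$v{\left(-10 \right)} \left(-4\right) 2 \cdot 1 + 159 = 4 \left(-10\right)^{2} \left(-4\right) 2 \cdot 1 + 159 = 4 \cdot 100 \left(\left(-8\right) 1\right) + 159 = 400 \left(-8\right) + 159 = -3200 + 159 = -3041$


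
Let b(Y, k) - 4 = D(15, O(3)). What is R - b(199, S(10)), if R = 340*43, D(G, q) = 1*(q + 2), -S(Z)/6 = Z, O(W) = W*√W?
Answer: 14614 - 3*√3 ≈ 14609.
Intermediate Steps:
O(W) = W^(3/2)
S(Z) = -6*Z
D(G, q) = 2 + q (D(G, q) = 1*(2 + q) = 2 + q)
b(Y, k) = 6 + 3*√3 (b(Y, k) = 4 + (2 + 3^(3/2)) = 4 + (2 + 3*√3) = 6 + 3*√3)
R = 14620
R - b(199, S(10)) = 14620 - (6 + 3*√3) = 14620 + (-6 - 3*√3) = 14614 - 3*√3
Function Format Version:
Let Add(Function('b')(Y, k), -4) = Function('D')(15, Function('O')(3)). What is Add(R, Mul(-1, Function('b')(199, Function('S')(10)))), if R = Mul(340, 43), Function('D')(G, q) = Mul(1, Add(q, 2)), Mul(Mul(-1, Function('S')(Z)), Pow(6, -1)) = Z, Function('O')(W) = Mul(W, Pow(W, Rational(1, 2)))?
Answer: Add(14614, Mul(-3, Pow(3, Rational(1, 2)))) ≈ 14609.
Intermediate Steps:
Function('O')(W) = Pow(W, Rational(3, 2))
Function('S')(Z) = Mul(-6, Z)
Function('D')(G, q) = Add(2, q) (Function('D')(G, q) = Mul(1, Add(2, q)) = Add(2, q))
Function('b')(Y, k) = Add(6, Mul(3, Pow(3, Rational(1, 2)))) (Function('b')(Y, k) = Add(4, Add(2, Pow(3, Rational(3, 2)))) = Add(4, Add(2, Mul(3, Pow(3, Rational(1, 2))))) = Add(6, Mul(3, Pow(3, Rational(1, 2)))))
R = 14620
Add(R, Mul(-1, Function('b')(199, Function('S')(10)))) = Add(14620, Mul(-1, Add(6, Mul(3, Pow(3, Rational(1, 2)))))) = Add(14620, Add(-6, Mul(-3, Pow(3, Rational(1, 2))))) = Add(14614, Mul(-3, Pow(3, Rational(1, 2))))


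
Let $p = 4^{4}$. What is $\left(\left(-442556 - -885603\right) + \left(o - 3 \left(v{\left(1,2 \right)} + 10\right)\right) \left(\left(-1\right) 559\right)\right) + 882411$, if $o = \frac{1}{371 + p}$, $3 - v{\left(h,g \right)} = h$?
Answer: $\frac{843679355}{627} \approx 1.3456 \cdot 10^{6}$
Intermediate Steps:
$p = 256$
$v{\left(h,g \right)} = 3 - h$
$o = \frac{1}{627}$ ($o = \frac{1}{371 + 256} = \frac{1}{627} \approx 0.0015949$)
$\left(\left(-442556 - -885603\right) + \left(o - 3 \left(v{\left(1,2 \right)} + 10\right)\right) \left(\left(-1\right) 559\right)\right) + 882411 = \left(\left(-442556 - -885603\right) + \left(\frac{1}{627} - 3 \left(\left(3 - 1\right) + 10\right)\right) \left(\left(-1\right) 559\right)\right) + 882411 = \left(\left(-442556 + 885603\right) + \left(\frac{1}{627} - 3 \left(\left(3 - 1\right) + 10\right)\right) \left(-559\right)\right) + 882411 = \left(443047 + \left(\frac{1}{627} - 3 \left(2 + 10\right)\right) \left(-559\right)\right) + 882411 = \left(443047 + \left(\frac{1}{627} - 36\right) \left(-559\right)\right) + 882411 = \left(443047 - - \frac{12617189}{627}\right) + 882411 = \left(443047 + \frac{12617189}{627}\right) + 882411 = \frac{290407658}{627} + 882411 = \frac{843679355}{627}$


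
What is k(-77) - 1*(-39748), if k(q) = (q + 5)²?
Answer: 44932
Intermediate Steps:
k(q) = (5 + q)²
k(-77) - 1*(-39748) = (5 - 77)² - 1*(-39748) = (-72)² + 39748 = 5184 + 39748 = 44932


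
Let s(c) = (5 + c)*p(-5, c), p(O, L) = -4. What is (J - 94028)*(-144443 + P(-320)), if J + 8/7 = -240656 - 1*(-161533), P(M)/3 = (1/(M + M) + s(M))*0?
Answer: 175074304795/7 ≈ 2.5011e+10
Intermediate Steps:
s(c) = -20 - 4*c (s(c) = (5 + c)*(-4) = -20 - 4*c)
P(M) = 0 (P(M) = 3*((1/(M + M) + (-20 - 4*M))*0) = 3*((1/(2*M) + (-20 - 4*M))*0) = 3*((-20 + 1/(2*M) - 4*M)*0) = 3*0 = 0)
J = -553869/7 (J = -8/7 + (-240656 - 1*(-161533)) = -8/7 + (-240656 + 161533) = -8/7 - 79123 = -553869/7 ≈ -79124.)
(J - 94028)*(-144443 + P(-320)) = (-553869/7 - 94028)*(-144443 + 0) = -1212065/7*(-144443) = 175074304795/7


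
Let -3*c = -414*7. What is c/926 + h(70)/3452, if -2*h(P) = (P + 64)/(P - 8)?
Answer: 103342571/99093112 ≈ 1.0429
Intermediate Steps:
c = 966 (c = -(-138)*7 = -⅓*(-2898) = 966)
h(P) = -(64 + P)/(2*(-8 + P)) (h(P) = -(P + 64)/(2*(P - 8)) = -(64 + P)/(2*(-8 + P)))
c/926 + h(70)/3452 = 966/926 + ((-64 - 1*70)/(2*(-8 + 70)))/3452 = 966*(1/926) + ((½)*(-64 - 70)/62)*(1/3452) = 483/463 + ((½)*(1/62)*(-134))*(1/3452) = 483/463 - 67/62*1/3452 = 483/463 - 67/214024 = 103342571/99093112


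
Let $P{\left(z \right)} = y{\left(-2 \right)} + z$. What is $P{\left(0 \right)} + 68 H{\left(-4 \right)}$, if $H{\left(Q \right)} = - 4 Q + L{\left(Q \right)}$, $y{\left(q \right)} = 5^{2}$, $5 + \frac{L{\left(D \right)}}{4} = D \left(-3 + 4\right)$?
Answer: $-1335$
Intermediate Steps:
$L{\left(D \right)} = -20 + 4 D$ ($L{\left(D \right)} = -20 + 4 D \left(-3 + 4\right) = -20 + 4 D 1 = -20 + 4 D$)
$y{\left(q \right)} = 25$
$P{\left(z \right)} = 25 + z$
$H{\left(Q \right)} = -20$ ($H{\left(Q \right)} = - 4 Q + \left(-20 + 4 Q\right) = -20$)
$P{\left(0 \right)} + 68 H{\left(-4 \right)} = \left(25 + 0\right) + 68 \left(-20\right) = 25 - 1360 = -1335$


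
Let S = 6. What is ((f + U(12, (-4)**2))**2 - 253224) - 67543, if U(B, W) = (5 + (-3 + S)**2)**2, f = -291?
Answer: -311742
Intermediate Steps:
U(B, W) = 196 (U(B, W) = (5 + (-3 + 6)**2)**2 = (5 + 3**2)**2 = (5 + 9)**2 = 14**2 = 196)
((f + U(12, (-4)**2))**2 - 253224) - 67543 = ((-291 + 196)**2 - 253224) - 67543 = ((-95)**2 - 253224) - 67543 = (9025 - 253224) - 67543 = -244199 - 67543 = -311742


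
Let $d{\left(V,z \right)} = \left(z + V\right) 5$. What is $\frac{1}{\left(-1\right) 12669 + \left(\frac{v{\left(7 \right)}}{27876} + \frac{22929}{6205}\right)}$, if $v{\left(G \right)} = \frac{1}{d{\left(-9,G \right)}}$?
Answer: $- \frac{345941160}{4381450219673} \approx -7.8956 \cdot 10^{-5}$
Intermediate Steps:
$d{\left(V,z \right)} = 5 V + 5 z$ ($d{\left(V,z \right)} = \left(V + z\right) 5 = 5 V + 5 z$)
$v{\left(G \right)} = \frac{1}{-45 + 5 G}$ ($v{\left(G \right)} = \frac{1}{5 \left(-9\right) + 5 G} = \frac{1}{-45 + 5 G}$)
$\frac{1}{\left(-1\right) 12669 + \left(\frac{v{\left(7 \right)}}{27876} + \frac{22929}{6205}\right)} = \frac{1}{\left(-1\right) 12669 + \left(\frac{\frac{1}{5} \frac{1}{-9 + 7}}{27876} + \frac{22929}{6205}\right)} = \frac{1}{-12669 + \left(\frac{1}{5 \left(-2\right)} \frac{1}{27876} + 22929 \cdot \frac{1}{6205}\right)} = \frac{1}{-12669 + \left(\frac{1}{5} \left(- \frac{1}{2}\right) \frac{1}{27876} + \frac{22929}{6205}\right)} = \frac{1}{-12669 + \left(\left(- \frac{1}{10}\right) \frac{1}{27876} + \frac{22929}{6205}\right)} = \frac{1}{-12669 + \left(- \frac{1}{278760} + \frac{22929}{6205}\right)} = \frac{1}{-12669 + \frac{1278336367}{345941160}} = \frac{1}{- \frac{4381450219673}{345941160}} = - \frac{345941160}{4381450219673}$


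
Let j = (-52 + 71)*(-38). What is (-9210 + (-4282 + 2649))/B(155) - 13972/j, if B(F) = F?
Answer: -2831493/55955 ≈ -50.603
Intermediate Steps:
j = -722 (j = 19*(-38) = -722)
(-9210 + (-4282 + 2649))/B(155) - 13972/j = (-9210 + (-4282 + 2649))/155 - 13972/(-722) = (-9210 - 1633)*(1/155) - 13972*(-1/722) = -10843*1/155 + 6986/361 = -10843/155 + 6986/361 = -2831493/55955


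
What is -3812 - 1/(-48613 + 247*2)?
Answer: -183429627/48119 ≈ -3812.0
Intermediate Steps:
-3812 - 1/(-48613 + 247*2) = -3812 - 1/(-48613 + 494) = -3812 - 1/(-48119) = -3812 - 1*(-1/48119) = -3812 + 1/48119 = -183429627/48119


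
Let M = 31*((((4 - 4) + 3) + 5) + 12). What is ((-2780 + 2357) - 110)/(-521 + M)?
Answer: -533/99 ≈ -5.3838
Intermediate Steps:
M = 620 (M = 31*(((0 + 3) + 5) + 12) = 31*((3 + 5) + 12) = 31*(8 + 12) = 31*20 = 620)
((-2780 + 2357) - 110)/(-521 + M) = ((-2780 + 2357) - 110)/(-521 + 620) = (-423 - 110)/99 = -533*1/99 = -533/99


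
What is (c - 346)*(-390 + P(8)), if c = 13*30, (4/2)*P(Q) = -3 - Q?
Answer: -17402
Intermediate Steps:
P(Q) = -3/2 - Q/2 (P(Q) = (-3 - Q)/2 = -3/2 - Q/2)
c = 390
(c - 346)*(-390 + P(8)) = (390 - 346)*(-390 + (-3/2 - 1/2*8)) = 44*(-390 + (-3/2 - 4)) = 44*(-390 - 11/2) = 44*(-791/2) = -17402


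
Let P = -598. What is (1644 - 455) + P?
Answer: 591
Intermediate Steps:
(1644 - 455) + P = (1644 - 455) - 598 = 1189 - 598 = 591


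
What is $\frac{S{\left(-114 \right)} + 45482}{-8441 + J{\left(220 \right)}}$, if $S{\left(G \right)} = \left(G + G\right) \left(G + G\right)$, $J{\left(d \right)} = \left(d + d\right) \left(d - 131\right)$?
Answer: $\frac{97466}{30719} \approx 3.1728$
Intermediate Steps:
$J{\left(d \right)} = 2 d \left(-131 + d\right)$
$S{\left(G \right)} = 4 G^{2}$ ($S{\left(G \right)} = 2 G 2 G = 4 G^{2}$)
$\frac{S{\left(-114 \right)} + 45482}{-8441 + J{\left(220 \right)}} = \frac{4 \left(-114\right)^{2} + 45482}{-8441 + 2 \cdot 220 \left(-131 + 220\right)} = \frac{4 \cdot 12996 + 45482}{-8441 + 2 \cdot 220 \cdot 89} = \frac{51984 + 45482}{-8441 + 39160} = \frac{97466}{30719}$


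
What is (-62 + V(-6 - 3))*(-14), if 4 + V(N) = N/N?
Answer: 910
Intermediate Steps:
V(N) = -3 (V(N) = -4 + N/N = -4 + 1 = -3)
(-62 + V(-6 - 3))*(-14) = (-62 - 3)*(-14) = -65*(-14) = 910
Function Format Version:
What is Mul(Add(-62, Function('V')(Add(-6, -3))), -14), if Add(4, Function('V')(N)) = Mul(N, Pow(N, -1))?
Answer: 910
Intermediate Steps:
Function('V')(N) = -3 (Function('V')(N) = Add(-4, Mul(N, Pow(N, -1))) = Add(-4, 1) = -3)
Mul(Add(-62, Function('V')(Add(-6, -3))), -14) = Mul(Add(-62, -3), -14) = Mul(-65, -14) = 910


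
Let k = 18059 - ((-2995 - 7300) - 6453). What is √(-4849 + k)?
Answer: √29958 ≈ 173.08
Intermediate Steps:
k = 34807 (k = 18059 - (-10295 - 6453) = 18059 - 1*(-16748) = 18059 + 16748 = 34807)
√(-4849 + k) = √(-4849 + 34807) = √29958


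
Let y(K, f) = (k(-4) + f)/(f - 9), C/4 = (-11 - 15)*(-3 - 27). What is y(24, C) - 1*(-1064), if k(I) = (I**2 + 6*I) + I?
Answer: 1104404/1037 ≈ 1065.0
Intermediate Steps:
C = 3120 (C = 4*((-11 - 15)*(-3 - 27)) = 4*(-26*(-30)) = 4*780 = 3120)
k(I) = I**2 + 7*I
y(K, f) = (-12 + f)/(-9 + f) (y(K, f) = (-4*(7 - 4) + f)/(f - 9) = (-4*3 + f)/(-9 + f) = (-12 + f)/(-9 + f))
y(24, C) - 1*(-1064) = (-12 + 3120)/(-9 + 3120) - 1*(-1064) = 3108/3111 + 1064 = (1/3111)*3108 + 1064 = 1036/1037 + 1064 = 1104404/1037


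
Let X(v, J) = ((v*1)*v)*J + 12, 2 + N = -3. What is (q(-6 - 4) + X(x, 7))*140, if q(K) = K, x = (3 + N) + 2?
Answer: 280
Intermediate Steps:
N = -5 (N = -2 - 3 = -5)
x = 0 (x = (3 - 5) + 2 = -2 + 2 = 0)
X(v, J) = 12 + J*v² (X(v, J) = (v*v)*J + 12 = v²*J + 12 = J*v² + 12 = 12 + J*v²)
(q(-6 - 4) + X(x, 7))*140 = ((-6 - 4) + (12 + 7*0²))*140 = (-10 + (12 + 7*0))*140 = (-10 + (12 + 0))*140 = (-10 + 12)*140 = 2*140 = 280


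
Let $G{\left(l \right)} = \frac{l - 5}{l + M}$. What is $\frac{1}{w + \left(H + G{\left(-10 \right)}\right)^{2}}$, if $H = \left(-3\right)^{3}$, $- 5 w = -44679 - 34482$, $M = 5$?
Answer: $\frac{5}{82041} \approx 6.0945 \cdot 10^{-5}$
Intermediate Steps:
$w = \frac{79161}{5}$ ($w = - \frac{-44679 - 34482}{5} = \left(- \frac{1}{5}\right) \left(-79161\right) = \frac{79161}{5} \approx 15832.0$)
$H = -27$
$G{\left(l \right)} = \frac{-5 + l}{5 + l}$ ($G{\left(l \right)} = \frac{l - 5}{l + 5} = \frac{-5 + l}{5 + l}$)
$\frac{1}{w + \left(H + G{\left(-10 \right)}\right)^{2}} = \frac{1}{\frac{79161}{5} + \left(-27 + \frac{-5 - 10}{5 - 10}\right)^{2}} = \frac{1}{\frac{79161}{5} + \left(-27 + \frac{1}{-5} \left(-15\right)\right)^{2}} = \frac{1}{\frac{79161}{5} + \left(-27 - -3\right)^{2}} = \frac{1}{\frac{79161}{5} + \left(-27 + 3\right)^{2}} = \frac{1}{\frac{79161}{5} + \left(-24\right)^{2}} = \frac{1}{\frac{79161}{5} + 576} = \frac{1}{\frac{82041}{5}} = \frac{5}{82041}$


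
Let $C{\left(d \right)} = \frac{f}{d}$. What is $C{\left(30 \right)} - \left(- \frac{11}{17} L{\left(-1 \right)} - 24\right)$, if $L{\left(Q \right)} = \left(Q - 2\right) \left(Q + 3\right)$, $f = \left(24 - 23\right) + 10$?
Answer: $\frac{10447}{510} \approx 20.484$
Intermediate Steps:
$f = 11$ ($f = 1 + 10 = 11$)
$L{\left(Q \right)} = \left(-2 + Q\right) \left(3 + Q\right)$
$C{\left(d \right)} = \frac{11}{d}$
$C{\left(30 \right)} - \left(- \frac{11}{17} L{\left(-1 \right)} - 24\right) = \frac{11}{30} - \left(- \frac{11}{17} \left(-6 - 1 + \left(-1\right)^{2}\right) - 24\right) = 11 \cdot \frac{1}{30} - \left(\left(-11\right) \frac{1}{17} \left(-6 - 1 + 1\right) - 24\right) = \frac{11}{30} - \left(\left(- \frac{11}{17}\right) \left(-6\right) - 24\right) = \frac{11}{30} - \left(\frac{66}{17} - 24\right) = \frac{11}{30} - - \frac{342}{17} = \frac{11}{30} + \frac{342}{17} = \frac{10447}{510}$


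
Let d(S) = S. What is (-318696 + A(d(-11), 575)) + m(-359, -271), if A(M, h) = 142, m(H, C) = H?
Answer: -318913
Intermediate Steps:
(-318696 + A(d(-11), 575)) + m(-359, -271) = (-318696 + 142) - 359 = -318554 - 359 = -318913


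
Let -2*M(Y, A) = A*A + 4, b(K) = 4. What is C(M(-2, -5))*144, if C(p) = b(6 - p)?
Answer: 576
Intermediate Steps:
M(Y, A) = -2 - A**2/2 (M(Y, A) = -(A*A + 4)/2 = -(A**2 + 4)/2 = -(4 + A**2)/2 = -2 - A**2/2)
C(p) = 4
C(M(-2, -5))*144 = 4*144 = 576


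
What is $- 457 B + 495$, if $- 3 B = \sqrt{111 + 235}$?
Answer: $495 + \frac{457 \sqrt{346}}{3} \approx 3328.6$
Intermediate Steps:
$B = - \frac{\sqrt{346}}{3}$ ($B = - \frac{\sqrt{111 + 235}}{3} = - \frac{\sqrt{346}}{3} \approx -6.2004$)
$- 457 B + 495 = - 457 \left(- \frac{\sqrt{346}}{3}\right) + 495 = \frac{457 \sqrt{346}}{3} + 495 = 495 + \frac{457 \sqrt{346}}{3}$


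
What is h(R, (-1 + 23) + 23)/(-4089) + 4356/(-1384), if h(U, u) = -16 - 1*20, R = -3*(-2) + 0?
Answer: -1480155/471598 ≈ -3.1386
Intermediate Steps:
R = 6 (R = 6 + 0 = 6)
h(U, u) = -36 (h(U, u) = -16 - 20 = -36)
h(R, (-1 + 23) + 23)/(-4089) + 4356/(-1384) = -36/(-4089) + 4356/(-1384) = -36*(-1/4089) + 4356*(-1/1384) = 12/1363 - 1089/346 = -1480155/471598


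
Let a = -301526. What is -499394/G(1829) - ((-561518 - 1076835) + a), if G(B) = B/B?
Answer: 1440485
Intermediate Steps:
G(B) = 1
-499394/G(1829) - ((-561518 - 1076835) + a) = -499394/1 - ((-561518 - 1076835) - 301526) = -499394*1 - (-1638353 - 301526) = -499394 - 1*(-1939879) = -499394 + 1939879 = 1440485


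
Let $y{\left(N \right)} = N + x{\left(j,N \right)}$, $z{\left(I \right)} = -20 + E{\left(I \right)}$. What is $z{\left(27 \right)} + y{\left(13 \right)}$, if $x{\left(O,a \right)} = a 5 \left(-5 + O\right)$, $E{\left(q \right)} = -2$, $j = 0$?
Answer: $-334$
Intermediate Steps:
$x{\left(O,a \right)} = a \left(-25 + 5 O\right)$
$z{\left(I \right)} = -22$ ($z{\left(I \right)} = -20 - 2 = -22$)
$y{\left(N \right)} = - 24 N$ ($y{\left(N \right)} = N + 5 N \left(-5 + 0\right) = N + 5 N \left(-5\right) = N - 25 N = - 24 N$)
$z{\left(27 \right)} + y{\left(13 \right)} = -22 - 312 = -334$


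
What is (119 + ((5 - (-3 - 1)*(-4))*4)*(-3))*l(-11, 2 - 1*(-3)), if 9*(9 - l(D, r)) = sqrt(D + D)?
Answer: 2259 - 251*I*sqrt(22)/9 ≈ 2259.0 - 130.81*I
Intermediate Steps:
l(D, r) = 9 - sqrt(2)*sqrt(D)/9 (l(D, r) = 9 - sqrt(D + D)/9 = 9 - sqrt(2)*sqrt(D)/9)
(119 + ((5 - (-3 - 1)*(-4))*4)*(-3))*l(-11, 2 - 1*(-3)) = (119 + ((5 - (-3 - 1)*(-4))*4)*(-3))*(9 - sqrt(2)*sqrt(-11)/9) = (119 + ((5 - (-4)*(-4))*4)*(-3))*(9 - sqrt(2)*I*sqrt(11)/9) = (119 + ((5 - 1*16)*4)*(-3))*(9 - I*sqrt(22)/9) = (119 + ((5 - 16)*4)*(-3))*(9 - I*sqrt(22)/9) = (119 - 11*4*(-3))*(9 - I*sqrt(22)/9) = (119 - 44*(-3))*(9 - I*sqrt(22)/9) = (119 + 132)*(9 - I*sqrt(22)/9) = 251*(9 - I*sqrt(22)/9) = 2259 - 251*I*sqrt(22)/9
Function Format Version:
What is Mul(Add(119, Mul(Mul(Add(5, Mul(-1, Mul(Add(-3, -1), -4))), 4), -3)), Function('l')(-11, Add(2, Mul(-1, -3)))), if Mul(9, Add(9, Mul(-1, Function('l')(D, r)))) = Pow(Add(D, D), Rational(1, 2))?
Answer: Add(2259, Mul(Rational(-251, 9), I, Pow(22, Rational(1, 2)))) ≈ Add(2259.0, Mul(-130.81, I))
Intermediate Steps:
Function('l')(D, r) = Add(9, Mul(Rational(-1, 9), Pow(2, Rational(1, 2)), Pow(D, Rational(1, 2)))) (Function('l')(D, r) = Add(9, Mul(Rational(-1, 9), Pow(Add(D, D), Rational(1, 2)))) = Add(9, Mul(Rational(-1, 9), Pow(Mul(2, D), Rational(1, 2)))) = Add(9, Mul(Rational(-1, 9), Mul(Pow(2, Rational(1, 2)), Pow(D, Rational(1, 2))))) = Add(9, Mul(Rational(-1, 9), Pow(2, Rational(1, 2)), Pow(D, Rational(1, 2)))))
Mul(Add(119, Mul(Mul(Add(5, Mul(-1, Mul(Add(-3, -1), -4))), 4), -3)), Function('l')(-11, Add(2, Mul(-1, -3)))) = Mul(Add(119, Mul(Mul(Add(5, Mul(-1, Mul(Add(-3, -1), -4))), 4), -3)), Add(9, Mul(Rational(-1, 9), Pow(2, Rational(1, 2)), Pow(-11, Rational(1, 2))))) = Mul(Add(119, Mul(Mul(Add(5, Mul(-1, Mul(-4, -4))), 4), -3)), Add(9, Mul(Rational(-1, 9), Pow(2, Rational(1, 2)), Mul(I, Pow(11, Rational(1, 2)))))) = Mul(Add(119, Mul(Mul(Add(5, Mul(-1, 16)), 4), -3)), Add(9, Mul(Rational(-1, 9), I, Pow(22, Rational(1, 2))))) = Mul(Add(119, Mul(Mul(Add(5, -16), 4), -3)), Add(9, Mul(Rational(-1, 9), I, Pow(22, Rational(1, 2))))) = Mul(Add(119, Mul(Mul(-11, 4), -3)), Add(9, Mul(Rational(-1, 9), I, Pow(22, Rational(1, 2))))) = Mul(Add(119, Mul(-44, -3)), Add(9, Mul(Rational(-1, 9), I, Pow(22, Rational(1, 2))))) = Mul(Add(119, 132), Add(9, Mul(Rational(-1, 9), I, Pow(22, Rational(1, 2))))) = Mul(251, Add(9, Mul(Rational(-1, 9), I, Pow(22, Rational(1, 2))))) = Add(2259, Mul(Rational(-251, 9), I, Pow(22, Rational(1, 2))))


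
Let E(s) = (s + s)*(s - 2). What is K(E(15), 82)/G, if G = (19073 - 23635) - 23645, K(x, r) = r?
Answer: -82/28207 ≈ -0.0029071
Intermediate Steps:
E(s) = 2*s*(-2 + s) (E(s) = (2*s)*(-2 + s) = 2*s*(-2 + s))
G = -28207 (G = -4562 - 23645 = -28207)
K(E(15), 82)/G = 82/(-28207) = 82*(-1/28207) = -82/28207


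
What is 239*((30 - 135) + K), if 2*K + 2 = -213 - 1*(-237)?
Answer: -22466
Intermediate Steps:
K = 11 (K = -1 + (-213 - 1*(-237))/2 = -1 + (-213 + 237)/2 = -1 + (½)*24 = -1 + 12 = 11)
239*((30 - 135) + K) = 239*((30 - 135) + 11) = 239*(-105 + 11) = 239*(-94) = -22466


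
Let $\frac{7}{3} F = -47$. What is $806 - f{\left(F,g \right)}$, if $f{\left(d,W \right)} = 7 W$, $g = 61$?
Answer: $379$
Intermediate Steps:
$F = - \frac{141}{7}$ ($F = \frac{3}{7} \left(-47\right) = - \frac{141}{7} \approx -20.143$)
$806 - f{\left(F,g \right)} = 806 - 7 \cdot 61 = 806 - 427 = 379$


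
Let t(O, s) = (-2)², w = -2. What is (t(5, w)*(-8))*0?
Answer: 0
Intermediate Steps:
t(O, s) = 4
(t(5, w)*(-8))*0 = (4*(-8))*0 = -32*0 = 0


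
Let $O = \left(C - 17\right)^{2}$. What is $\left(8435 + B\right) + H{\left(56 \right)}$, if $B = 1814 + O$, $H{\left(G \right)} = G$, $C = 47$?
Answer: $11205$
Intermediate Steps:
$O = 900$ ($O = \left(47 - 17\right)^{2} = 30^{2} = 900$)
$B = 2714$ ($B = 1814 + 900 = 2714$)
$\left(8435 + B\right) + H{\left(56 \right)} = \left(8435 + 2714\right) + 56 = 11149 + 56 = 11205$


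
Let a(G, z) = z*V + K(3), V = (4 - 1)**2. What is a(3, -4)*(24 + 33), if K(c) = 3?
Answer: -1881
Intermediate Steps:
V = 9 (V = 3**2 = 9)
a(G, z) = 3 + 9*z (a(G, z) = z*9 + 3 = 9*z + 3 = 3 + 9*z)
a(3, -4)*(24 + 33) = (3 + 9*(-4))*(24 + 33) = (3 - 36)*57 = -33*57 = -1881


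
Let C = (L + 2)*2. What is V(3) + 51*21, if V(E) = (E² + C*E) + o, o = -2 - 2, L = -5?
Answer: 1058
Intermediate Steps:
C = -6 (C = (-5 + 2)*2 = -3*2 = -6)
o = -4
V(E) = -4 + E² - 6*E (V(E) = (E² - 6*E) - 4 = -4 + E² - 6*E)
V(3) + 51*21 = (-4 + 3² - 6*3) + 51*21 = (-4 + 9 - 18) + 1071 = -13 + 1071 = 1058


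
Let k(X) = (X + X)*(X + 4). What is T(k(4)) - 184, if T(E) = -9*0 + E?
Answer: -120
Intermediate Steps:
k(X) = 2*X*(4 + X) (k(X) = (2*X)*(4 + X) = 2*X*(4 + X))
T(E) = E (T(E) = 0 + E = E)
T(k(4)) - 184 = 2*4*(4 + 4) - 184 = 2*4*8 - 184 = 64 - 184 = -120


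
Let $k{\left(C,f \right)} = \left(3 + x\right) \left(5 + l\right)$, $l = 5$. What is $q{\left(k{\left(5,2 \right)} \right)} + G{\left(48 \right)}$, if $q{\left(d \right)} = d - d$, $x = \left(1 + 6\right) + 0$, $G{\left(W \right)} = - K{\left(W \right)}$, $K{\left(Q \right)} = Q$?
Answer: $-48$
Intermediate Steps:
$G{\left(W \right)} = - W$
$x = 7$ ($x = 7 + 0 = 7$)
$k{\left(C,f \right)} = 100$ ($k{\left(C,f \right)} = \left(3 + 7\right) \left(5 + 5\right) = 10 \cdot 10 = 100$)
$q{\left(d \right)} = 0$
$q{\left(k{\left(5,2 \right)} \right)} + G{\left(48 \right)} = 0 - 48 = -48$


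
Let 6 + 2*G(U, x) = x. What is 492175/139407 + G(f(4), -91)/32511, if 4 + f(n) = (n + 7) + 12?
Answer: 3554297819/1007169106 ≈ 3.5290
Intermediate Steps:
f(n) = 15 + n (f(n) = -4 + ((n + 7) + 12) = -4 + ((7 + n) + 12) = -4 + (19 + n) = 15 + n)
G(U, x) = -3 + x/2
492175/139407 + G(f(4), -91)/32511 = 492175/139407 + (-3 + (½)*(-91))/32511 = 492175*(1/139407) + (-3 - 91/2)*(1/32511) = 492175/139407 - 97/2*1/32511 = 492175/139407 - 97/65022 = 3554297819/1007169106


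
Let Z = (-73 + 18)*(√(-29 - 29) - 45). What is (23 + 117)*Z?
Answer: 346500 - 7700*I*√58 ≈ 3.465e+5 - 58641.0*I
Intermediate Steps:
Z = 2475 - 55*I*√58 (Z = -55*(√(-58) - 45) = -55*(I*√58 - 45) = -55*(-45 + I*√58) = 2475 - 55*I*√58 ≈ 2475.0 - 418.87*I)
(23 + 117)*Z = (23 + 117)*(2475 - 55*I*√58) = 140*(2475 - 55*I*√58) = 346500 - 7700*I*√58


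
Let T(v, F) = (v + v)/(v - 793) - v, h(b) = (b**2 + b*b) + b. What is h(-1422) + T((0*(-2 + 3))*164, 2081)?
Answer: 4042746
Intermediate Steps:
h(b) = b + 2*b**2 (h(b) = (b**2 + b**2) + b = 2*b**2 + b = b + 2*b**2)
T(v, F) = -v + 2*v/(-793 + v) (T(v, F) = (2*v)/(-793 + v) - v = 2*v/(-793 + v) - v = -v + 2*v/(-793 + v))
h(-1422) + T((0*(-2 + 3))*164, 2081) = -1422*(1 + 2*(-1422)) + ((0*(-2 + 3))*164)*(795 - 0*(-2 + 3)*164)/(-793 + (0*(-2 + 3))*164) = -1422*(1 - 2844) + ((0*1)*164)*(795 - 0*1*164)/(-793 + (0*1)*164) = -1422*(-2843) + (0*164)*(795 - 0*164)/(-793 + 0*164) = 4042746 + 0*(795 - 1*0)/(-793 + 0) = 4042746 + 0*(795 + 0)/(-793) = 4042746 + 0*(-1/793)*795 = 4042746 + 0 = 4042746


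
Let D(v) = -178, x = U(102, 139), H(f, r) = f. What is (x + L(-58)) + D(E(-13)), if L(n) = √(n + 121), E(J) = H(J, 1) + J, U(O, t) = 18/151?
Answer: -26860/151 + 3*√7 ≈ -169.94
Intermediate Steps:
U(O, t) = 18/151 (U(O, t) = 18*(1/151) = 18/151)
E(J) = 2*J (E(J) = J + J = 2*J)
L(n) = √(121 + n)
x = 18/151 ≈ 0.11921
(x + L(-58)) + D(E(-13)) = (18/151 + √(121 - 58)) - 178 = (18/151 + √63) - 178 = (18/151 + 3*√7) - 178 = -26860/151 + 3*√7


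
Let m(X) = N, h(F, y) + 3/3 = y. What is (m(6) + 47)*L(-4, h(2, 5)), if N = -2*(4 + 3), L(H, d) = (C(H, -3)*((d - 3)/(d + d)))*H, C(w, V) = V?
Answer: 99/2 ≈ 49.500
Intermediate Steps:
h(F, y) = -1 + y
L(H, d) = -3*H*(-3 + d)/(2*d) (L(H, d) = (-3*(d - 3)/(d + d))*H = (-3*(-3 + d)/(2*d))*H = -3*H*(-3 + d)/(2*d))
N = -14 (N = -2*7 = -14)
m(X) = -14
(m(6) + 47)*L(-4, h(2, 5)) = (-14 + 47)*((3/2)*(-4)*(3 - (-1 + 5))/(-1 + 5)) = 33*((3/2)*(-4)*(3 - 1*4)/4) = 33*((3/2)*(-4)*(¼)*(3 - 4)) = 33*((3/2)*(-4)*(¼)*(-1)) = 33*(3/2) = 99/2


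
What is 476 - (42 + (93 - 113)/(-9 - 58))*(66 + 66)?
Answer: -342196/67 ≈ -5107.4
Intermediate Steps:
476 - (42 + (93 - 113)/(-9 - 58))*(66 + 66) = 476 - (42 - 20/(-67))*132 = 476 - (42 - 20*(-1/67))*132 = 476 - (42 + 20/67)*132 = 476 - 2834*132/67 = 476 - 1*374088/67 = 476 - 374088/67 = -342196/67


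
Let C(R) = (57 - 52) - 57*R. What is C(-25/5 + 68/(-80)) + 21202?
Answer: 430809/20 ≈ 21540.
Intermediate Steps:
C(R) = 5 - 57*R
C(-25/5 + 68/(-80)) + 21202 = (5 - 57*(-25/5 + 68/(-80))) + 21202 = (5 - 57*(-25*⅕ + 68*(-1/80))) + 21202 = (5 - 57*(-5 - 17/20)) + 21202 = (5 - 57*(-117/20)) + 21202 = (5 + 6669/20) + 21202 = 6769/20 + 21202 = 430809/20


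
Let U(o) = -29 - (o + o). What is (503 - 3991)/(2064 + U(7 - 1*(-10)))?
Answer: -3488/2001 ≈ -1.7431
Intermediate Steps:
U(o) = -29 - 2*o
(503 - 3991)/(2064 + U(7 - 1*(-10))) = (503 - 3991)/(2064 + (-29 - 2*(7 - 1*(-10)))) = -3488/(2064 + (-29 - 2*(7 + 10))) = -3488/(2064 + (-29 - 2*17)) = -3488/(2064 + (-29 - 34)) = -3488/(2064 - 63) = -3488/2001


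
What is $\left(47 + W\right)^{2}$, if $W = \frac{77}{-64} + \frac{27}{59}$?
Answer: $\frac{30505067649}{14258176} \approx 2139.5$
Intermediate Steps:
$W = - \frac{2815}{3776}$ ($W = 77 \left(- \frac{1}{64}\right) + 27 \cdot \frac{1}{59} = - \frac{77}{64} + \frac{27}{59} = - \frac{2815}{3776} \approx -0.7455$)
$\left(47 + W\right)^{2} = \left(47 - \frac{2815}{3776}\right)^{2} = \left(\frac{174657}{3776}\right)^{2} = \frac{30505067649}{14258176}$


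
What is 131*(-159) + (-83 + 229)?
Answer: -20683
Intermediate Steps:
131*(-159) + (-83 + 229) = -20829 + 146 = -20683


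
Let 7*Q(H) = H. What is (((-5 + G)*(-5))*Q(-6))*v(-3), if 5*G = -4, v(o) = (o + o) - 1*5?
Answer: 1914/7 ≈ 273.43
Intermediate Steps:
v(o) = -5 + 2*o (v(o) = 2*o - 5 = -5 + 2*o)
G = -⅘ (G = (⅕)*(-4) = -⅘ ≈ -0.80000)
Q(H) = H/7
(((-5 + G)*(-5))*Q(-6))*v(-3) = (((-5 - ⅘)*(-5))*((⅐)*(-6)))*(-5 + 2*(-3)) = (-29/5*(-5)*(-6/7))*(-5 - 6) = (29*(-6/7))*(-11) = -174/7*(-11) = 1914/7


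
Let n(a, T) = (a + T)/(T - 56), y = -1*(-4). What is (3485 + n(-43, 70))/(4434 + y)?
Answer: 48817/62132 ≈ 0.78570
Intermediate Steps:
y = 4
n(a, T) = (T + a)/(-56 + T)
(3485 + n(-43, 70))/(4434 + y) = (3485 + (70 - 43)/(-56 + 70))/(4434 + 4) = (3485 + 27/14)/4438 = (3485 + (1/14)*27)*(1/4438) = (3485 + 27/14)*(1/4438) = (48817/14)*(1/4438) = 48817/62132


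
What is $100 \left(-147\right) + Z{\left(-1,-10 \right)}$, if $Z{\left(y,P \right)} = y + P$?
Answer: $-14711$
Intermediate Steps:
$Z{\left(y,P \right)} = P + y$
$100 \left(-147\right) + Z{\left(-1,-10 \right)} = 100 \left(-147\right) - 11 = -14700 - 11 = -14711$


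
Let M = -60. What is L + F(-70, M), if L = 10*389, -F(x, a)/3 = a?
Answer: 4070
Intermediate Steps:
F(x, a) = -3*a
L = 3890
L + F(-70, M) = 3890 - 3*(-60) = 3890 + 180 = 4070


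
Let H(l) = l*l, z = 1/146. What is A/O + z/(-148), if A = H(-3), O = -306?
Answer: -10821/367336 ≈ -0.029458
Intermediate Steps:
z = 1/146 ≈ 0.0068493
H(l) = l**2
A = 9 (A = (-3)**2 = 9)
A/O + z/(-148) = 9/(-306) + (1/146)/(-148) = 9*(-1/306) + (1/146)*(-1/148) = -1/34 - 1/21608 = -10821/367336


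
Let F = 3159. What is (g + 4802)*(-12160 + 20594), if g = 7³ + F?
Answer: 70035936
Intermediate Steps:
g = 3502 (g = 7³ + 3159 = 343 + 3159 = 3502)
(g + 4802)*(-12160 + 20594) = (3502 + 4802)*(-12160 + 20594) = 8304*8434 = 70035936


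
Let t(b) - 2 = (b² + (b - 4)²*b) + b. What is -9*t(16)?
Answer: -23202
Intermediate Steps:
t(b) = 2 + b + b² + b*(-4 + b)² (t(b) = 2 + ((b² + (b - 4)²*b) + b) = 2 + ((b² + (-4 + b)²*b) + b) = 2 + ((b² + b*(-4 + b)²) + b) = 2 + (b + b² + b*(-4 + b)²) = 2 + b + b² + b*(-4 + b)²)
-9*t(16) = -9*(2 + 16 + 16² + 16*(-4 + 16)²) = -9*(2 + 16 + 256 + 16*12²) = -9*(2 + 16 + 256 + 16*144) = -9*(2 + 16 + 256 + 2304) = -9*2578 = -23202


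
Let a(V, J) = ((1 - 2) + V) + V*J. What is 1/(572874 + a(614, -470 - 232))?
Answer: 1/142459 ≈ 7.0196e-6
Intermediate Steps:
a(V, J) = -1 + V + J*V (a(V, J) = (-1 + V) + J*V = -1 + V + J*V)
1/(572874 + a(614, -470 - 232)) = 1/(572874 + (-1 + 614 + (-470 - 232)*614)) = 1/(572874 + (-1 + 614 - 702*614)) = 1/(572874 + (-1 + 614 - 431028)) = 1/(572874 - 430415) = 1/142459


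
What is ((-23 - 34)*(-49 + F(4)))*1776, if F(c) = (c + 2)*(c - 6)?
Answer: 6175152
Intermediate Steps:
F(c) = (-6 + c)*(2 + c) (F(c) = (2 + c)*(-6 + c) = (-6 + c)*(2 + c))
((-23 - 34)*(-49 + F(4)))*1776 = ((-23 - 34)*(-49 + (-12 + 4² - 4*4)))*1776 = -57*(-49 + (-12 + 16 - 16))*1776 = -57*(-49 - 12)*1776 = -57*(-61)*1776 = 3477*1776 = 6175152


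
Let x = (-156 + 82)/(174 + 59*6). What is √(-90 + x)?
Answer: I*√1570602/132 ≈ 9.4942*I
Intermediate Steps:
x = -37/264 (x = -74/(174 + 354) = -74/528 = -74*1/528 = -37/264 ≈ -0.14015)
√(-90 + x) = √(-90 - 37/264) = √(-23797/264) = I*√1570602/132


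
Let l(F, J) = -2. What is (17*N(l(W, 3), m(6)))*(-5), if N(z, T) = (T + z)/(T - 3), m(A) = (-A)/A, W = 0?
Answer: -255/4 ≈ -63.750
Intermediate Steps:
m(A) = -1
N(z, T) = (T + z)/(-3 + T)
(17*N(l(W, 3), m(6)))*(-5) = (17*((-1 - 2)/(-3 - 1)))*(-5) = (17*(-3/(-4)))*(-5) = (17*(-¼*(-3)))*(-5) = (17*(¾))*(-5) = (51/4)*(-5) = -255/4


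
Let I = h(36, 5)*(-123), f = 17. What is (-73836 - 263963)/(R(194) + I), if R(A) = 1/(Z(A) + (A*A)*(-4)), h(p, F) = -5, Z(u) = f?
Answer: -7263981439/13224872 ≈ -549.27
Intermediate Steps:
Z(u) = 17
I = 615 (I = -5*(-123) = 615)
R(A) = 1/(17 - 4*A²) (R(A) = 1/(17 + (A*A)*(-4)) = 1/(17 + A²*(-4)) = 1/(17 - 4*A²))
(-73836 - 263963)/(R(194) + I) = (-73836 - 263963)/(-1/(-17 + 4*194²) + 615) = -337799/(-1/(-17 + 4*37636) + 615) = -337799/(-1/(-17 + 150544) + 615) = -337799/(-1/150527 + 615) = -337799/92574104/150527 = -337799*150527/92574104 = -7263981439/13224872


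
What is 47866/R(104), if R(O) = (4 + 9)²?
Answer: 3682/13 ≈ 283.23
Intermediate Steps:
R(O) = 169 (R(O) = 13² = 169)
47866/R(104) = 47866/169 = 47866*(1/169) = 3682/13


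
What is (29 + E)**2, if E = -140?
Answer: 12321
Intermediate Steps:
(29 + E)**2 = (29 - 140)**2 = (-111)**2 = 12321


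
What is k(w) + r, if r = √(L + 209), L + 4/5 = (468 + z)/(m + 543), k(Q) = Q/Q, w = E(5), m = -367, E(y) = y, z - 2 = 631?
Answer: 1 + 3*√1153295/220 ≈ 15.644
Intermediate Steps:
z = 633 (z = 2 + 631 = 633)
w = 5
k(Q) = 1
L = 4801/880 (L = -⅘ + (468 + 633)/(-367 + 543) = -⅘ + 1101/176 = 4801/880 ≈ 5.4557)
r = 3*√1153295/220 (r = √(4801/880 + 209) = √(188721/880) = 3*√1153295/220 ≈ 14.644)
k(w) + r = 1 + 3*√1153295/220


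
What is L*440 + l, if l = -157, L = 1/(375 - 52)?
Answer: -50271/323 ≈ -155.64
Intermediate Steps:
L = 1/323 ≈ 0.0030960
L*440 + l = (1/323)*440 - 157 = 440/323 - 157 = -50271/323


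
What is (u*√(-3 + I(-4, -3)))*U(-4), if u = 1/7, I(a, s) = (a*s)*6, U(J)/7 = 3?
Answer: 3*√69 ≈ 24.920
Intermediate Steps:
U(J) = 21 (U(J) = 7*3 = 21)
I(a, s) = 6*a*s
u = ⅐ ≈ 0.14286
(u*√(-3 + I(-4, -3)))*U(-4) = (√(-3 + 6*(-4)*(-3))/7)*21 = (√(-3 + 72)/7)*21 = (√69/7)*21 = 3*√69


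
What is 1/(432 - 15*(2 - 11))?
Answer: 1/567 ≈ 0.0017637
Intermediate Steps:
1/(432 - 15*(2 - 11)) = 1/(432 - 15*(-9)) = 1/(432 + 135) = 1/567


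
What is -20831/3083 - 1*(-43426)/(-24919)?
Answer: -652970047/76825277 ≈ -8.4994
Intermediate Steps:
-20831/3083 - 1*(-43426)/(-24919) = -20831*1/3083 + 43426*(-1/24919) = -20831/3083 - 43426/24919 = -652970047/76825277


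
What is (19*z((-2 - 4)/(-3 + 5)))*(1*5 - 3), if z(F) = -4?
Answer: -152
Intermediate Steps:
(19*z((-2 - 4)/(-3 + 5)))*(1*5 - 3) = (19*(-4))*(1*5 - 3) = -76*(5 - 3) = -76*2 = -152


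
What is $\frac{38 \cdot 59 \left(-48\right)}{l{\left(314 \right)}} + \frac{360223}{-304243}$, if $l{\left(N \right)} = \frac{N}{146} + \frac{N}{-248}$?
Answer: $- \frac{98792723353779}{812024567} \approx -1.2166 \cdot 10^{5}$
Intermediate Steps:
$l{\left(N \right)} = \frac{51 N}{18104}$ ($l{\left(N \right)} = N \frac{1}{146} + N \left(- \frac{1}{248}\right) = \frac{N}{146} - \frac{N}{248} = \frac{51 N}{18104}$)
$\frac{38 \cdot 59 \left(-48\right)}{l{\left(314 \right)}} + \frac{360223}{-304243} = \frac{38 \cdot 59 \left(-48\right)}{\frac{51}{18104} \cdot 314} + \frac{360223}{-304243} = \frac{2242 \left(-48\right)}{\frac{8007}{9052}} + 360223 \left(- \frac{1}{304243}\right) = \left(-107616\right) \frac{9052}{8007} - \frac{360223}{304243} = - \frac{324713344}{2669} - \frac{360223}{304243} = - \frac{98792723353779}{812024567}$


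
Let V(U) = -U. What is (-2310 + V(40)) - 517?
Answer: -2867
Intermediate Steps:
(-2310 + V(40)) - 517 = (-2310 - 1*40) - 517 = (-2310 - 40) - 517 = -2350 - 517 = -2867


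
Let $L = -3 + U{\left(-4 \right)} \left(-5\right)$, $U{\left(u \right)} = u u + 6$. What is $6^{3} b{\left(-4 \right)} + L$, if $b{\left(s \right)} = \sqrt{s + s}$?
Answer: $-113 + 432 i \sqrt{2} \approx -113.0 + 610.94 i$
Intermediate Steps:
$U{\left(u \right)} = 6 + u^{2}$ ($U{\left(u \right)} = u^{2} + 6 = 6 + u^{2}$)
$b{\left(s \right)} = \sqrt{2} \sqrt{s}$ ($b{\left(s \right)} = \sqrt{2 s} = \sqrt{2} \sqrt{s}$)
$L = -113$ ($L = -3 + \left(6 + \left(-4\right)^{2}\right) \left(-5\right) = -3 + \left(6 + 16\right) \left(-5\right) = -3 + 22 \left(-5\right) = -3 - 110 = -113$)
$6^{3} b{\left(-4 \right)} + L = 6^{3} \sqrt{2} \sqrt{-4} - 113 = 216 \sqrt{2} \cdot 2 i - 113 = 216 \cdot 2 i \sqrt{2} - 113 = 432 i \sqrt{2} - 113 = -113 + 432 i \sqrt{2}$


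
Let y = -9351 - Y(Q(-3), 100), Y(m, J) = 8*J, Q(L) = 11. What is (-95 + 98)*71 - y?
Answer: 10364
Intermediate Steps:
y = -10151 (y = -9351 - 8*100 = -9351 - 1*800 = -9351 - 800 = -10151)
(-95 + 98)*71 - y = (-95 + 98)*71 - 1*(-10151) = 3*71 + 10151 = 213 + 10151 = 10364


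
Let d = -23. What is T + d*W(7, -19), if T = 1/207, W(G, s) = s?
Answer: 90460/207 ≈ 437.00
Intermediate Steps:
T = 1/207 ≈ 0.0048309
T + d*W(7, -19) = 1/207 - 23*(-19) = 1/207 + 437 = 90460/207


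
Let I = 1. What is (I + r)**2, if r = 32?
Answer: 1089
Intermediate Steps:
(I + r)**2 = (1 + 32)**2 = 33**2 = 1089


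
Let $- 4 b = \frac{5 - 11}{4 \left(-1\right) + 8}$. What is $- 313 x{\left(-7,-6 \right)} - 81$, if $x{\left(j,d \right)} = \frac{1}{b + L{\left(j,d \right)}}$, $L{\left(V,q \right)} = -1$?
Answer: $\frac{2099}{5} \approx 419.8$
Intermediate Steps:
$b = \frac{3}{8}$ ($b = - \frac{\left(5 - 11\right) \frac{1}{4 \left(-1\right) + 8}}{4} = - \frac{\left(-6\right) \frac{1}{-4 + 8}}{4} = - \frac{\left(-6\right) \frac{1}{4}}{4} = \left(- \frac{1}{4}\right) \left(- \frac{3}{2}\right) = \frac{3}{8} \approx 0.375$)
$x{\left(j,d \right)} = - \frac{8}{5}$ ($x{\left(j,d \right)} = \frac{1}{\frac{3}{8} - 1} = \frac{1}{- \frac{5}{8}} = - \frac{8}{5}$)
$- 313 x{\left(-7,-6 \right)} - 81 = \left(-313\right) \left(- \frac{8}{5}\right) - 81 = \frac{2504}{5} - 81 = \frac{2099}{5}$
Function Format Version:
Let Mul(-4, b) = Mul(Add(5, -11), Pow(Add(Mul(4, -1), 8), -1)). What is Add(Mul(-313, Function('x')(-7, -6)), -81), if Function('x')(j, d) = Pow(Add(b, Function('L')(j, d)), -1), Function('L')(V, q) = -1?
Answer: Rational(2099, 5) ≈ 419.80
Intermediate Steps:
b = Rational(3, 8) (b = Mul(Rational(-1, 4), Mul(Add(5, -11), Pow(Add(Mul(4, -1), 8), -1))) = Mul(Rational(-1, 4), Mul(-6, Pow(Add(-4, 8), -1))) = Mul(Rational(-1, 4), Mul(-6, Pow(4, -1))) = Mul(Rational(-1, 4), Mul(-6, Rational(1, 4))) = Mul(Rational(-1, 4), Rational(-3, 2)) = Rational(3, 8) ≈ 0.37500)
Function('x')(j, d) = Rational(-8, 5) (Function('x')(j, d) = Pow(Add(Rational(3, 8), -1), -1) = Pow(Rational(-5, 8), -1) = Rational(-8, 5))
Add(Mul(-313, Function('x')(-7, -6)), -81) = Add(Mul(-313, Rational(-8, 5)), -81) = Add(Rational(2504, 5), -81) = Rational(2099, 5)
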